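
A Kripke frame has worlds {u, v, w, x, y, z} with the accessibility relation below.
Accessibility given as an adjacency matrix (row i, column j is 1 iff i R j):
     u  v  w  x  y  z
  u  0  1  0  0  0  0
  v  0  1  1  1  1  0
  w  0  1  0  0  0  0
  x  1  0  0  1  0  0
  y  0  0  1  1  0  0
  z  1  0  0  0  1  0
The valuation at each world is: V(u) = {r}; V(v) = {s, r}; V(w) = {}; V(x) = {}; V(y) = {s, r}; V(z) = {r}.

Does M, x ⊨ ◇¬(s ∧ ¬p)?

At x: ◇¬(s ∧ ¬p) requires ¬(s ∧ ¬p) at some successor in {u, x}.
  ¬(s ∧ ¬p) holds at u, so ◇¬(s ∧ ¬p) is true at x.

Yes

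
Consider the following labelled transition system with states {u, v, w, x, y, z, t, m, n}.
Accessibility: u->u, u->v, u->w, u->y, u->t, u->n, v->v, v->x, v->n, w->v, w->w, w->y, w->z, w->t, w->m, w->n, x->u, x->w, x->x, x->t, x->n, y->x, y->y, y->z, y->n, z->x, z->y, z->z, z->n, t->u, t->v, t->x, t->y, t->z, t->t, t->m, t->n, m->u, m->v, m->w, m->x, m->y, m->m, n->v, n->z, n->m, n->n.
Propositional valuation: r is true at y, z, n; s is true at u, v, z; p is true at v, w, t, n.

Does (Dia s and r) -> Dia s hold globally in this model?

Let φ = (Dia s and r) -> Dia s. Evaluate φ at each world:
  u (successors {u, v, w, y, t, n}): φ is true.
  v (successors {v, x, n}): φ is true.
  w (successors {v, w, y, z, t, m, n}): φ is true.
  x (successors {u, w, x, t, n}): φ is true.
  y (successors {x, y, z, n}): φ is true.
  z (successors {x, y, z, n}): φ is true.
  t (successors {u, v, x, y, z, t, m, n}): φ is true.
  m (successors {u, v, w, x, y, m}): φ is true.
  n (successors {v, z, m, n}): φ is true.
For instance, at y:
  At y: Dia s and r is true, Dia s is true, so (Dia s and r) -> Dia s is true.
    At y: Dia s is true, r is true, so Dia s and r is true.
      At y: Dia s requires s at some successor in {x, y, z, n}.
        s holds at z, so Dia s is true at y.
    At y: Dia s requires s at some successor in {x, y, z, n}.
      s holds at z, so Dia s is true at y.

Yes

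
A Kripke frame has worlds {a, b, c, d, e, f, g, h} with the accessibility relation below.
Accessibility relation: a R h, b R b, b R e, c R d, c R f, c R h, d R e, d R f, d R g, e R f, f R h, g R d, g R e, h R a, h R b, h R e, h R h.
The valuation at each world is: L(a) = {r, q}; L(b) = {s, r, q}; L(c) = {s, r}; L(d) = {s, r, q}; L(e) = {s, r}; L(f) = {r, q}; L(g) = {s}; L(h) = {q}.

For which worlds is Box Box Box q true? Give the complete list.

none

Recall that Box ψ holds at a world iff ψ holds at every accessible world, and Dia ψ holds iff ψ holds at some accessible world.
Let φ = Box Box Box q. Evaluate φ at each world:
  a (successors {h}): φ is false.
  b (successors {b, e}): φ is false.
  c (successors {d, f, h}): φ is false.
  d (successors {e, f, g}): φ is false.
  e (successors {f}): φ is false.
  f (successors {h}): φ is false.
  g (successors {d, e}): φ is false.
  h (successors {a, b, e, h}): φ is false.
For instance, at b:
  At b: Box Box Box q requires Box Box q at every successor {b, e}.
    Box Box q fails at b, so Box Box Box q is false at b.
      At b: Box Box q requires Box q at every successor {b, e}.
        Box q fails at b, so Box Box q is false at b.
Satisfying worlds: none.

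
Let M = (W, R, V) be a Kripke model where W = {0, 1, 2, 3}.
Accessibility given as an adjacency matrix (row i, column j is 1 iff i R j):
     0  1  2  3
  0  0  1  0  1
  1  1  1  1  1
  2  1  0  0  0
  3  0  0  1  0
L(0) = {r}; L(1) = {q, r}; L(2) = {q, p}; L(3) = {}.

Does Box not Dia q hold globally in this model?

No

Let φ = Box not Dia q. Evaluate φ at each world:
  0 (successors {1, 3}): φ is false.
  1 (successors {0, 1, 2, 3}): φ is false.
  2 (successors {0}): φ is false.
  3 (successors {2}): φ is true.
Detail at 0 (counterexample):
  At 0: Box not Dia q requires not Dia q at every successor {1, 3}.
    not Dia q fails at 1, so Box not Dia q is false at 0.
      At 1: Dia q is true, so not Dia q is false.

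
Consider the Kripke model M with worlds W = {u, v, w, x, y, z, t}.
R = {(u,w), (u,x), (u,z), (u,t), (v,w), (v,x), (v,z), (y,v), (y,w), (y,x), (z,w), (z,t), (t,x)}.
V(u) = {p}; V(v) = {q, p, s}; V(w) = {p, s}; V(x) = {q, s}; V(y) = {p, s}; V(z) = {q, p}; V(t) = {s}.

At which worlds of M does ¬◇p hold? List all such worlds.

w, x, t

Recall that ◇ψ holds at a world iff ψ holds at some accessible world.
Let φ = ¬◇p. Evaluate φ at each world:
  u (successors {w, x, z, t}): φ is false.
  v (successors {w, x, z}): φ is false.
  w (successors ∅): φ is true.
  x (successors ∅): φ is true.
  y (successors {v, w, x}): φ is false.
  z (successors {w, t}): φ is false.
  t (successors {x}): φ is true.
For instance, at v:
  At v: ◇p is true, so ¬◇p is false.
    At v: ◇p requires p at some successor in {w, x, z}.
      p holds at w, so ◇p is true at v.
Satisfying worlds: {w, x, t}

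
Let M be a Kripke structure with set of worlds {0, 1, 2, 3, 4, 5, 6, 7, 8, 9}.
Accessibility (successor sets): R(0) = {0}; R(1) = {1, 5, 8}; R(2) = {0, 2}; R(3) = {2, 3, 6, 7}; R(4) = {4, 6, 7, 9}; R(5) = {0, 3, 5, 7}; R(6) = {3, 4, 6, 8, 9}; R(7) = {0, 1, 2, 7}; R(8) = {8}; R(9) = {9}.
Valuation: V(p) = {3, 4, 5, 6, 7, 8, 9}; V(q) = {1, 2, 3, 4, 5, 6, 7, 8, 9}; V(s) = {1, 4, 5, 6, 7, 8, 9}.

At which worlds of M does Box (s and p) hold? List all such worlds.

4, 8, 9

Let φ = Box (s and p). Evaluate φ at each world:
  0 (successors {0}): φ is false.
  1 (successors {1, 5, 8}): φ is false.
  2 (successors {0, 2}): φ is false.
  3 (successors {2, 3, 6, 7}): φ is false.
  4 (successors {4, 6, 7, 9}): φ is true.
  5 (successors {0, 3, 5, 7}): φ is false.
  6 (successors {3, 4, 6, 8, 9}): φ is false.
  7 (successors {0, 1, 2, 7}): φ is false.
  8 (successors {8}): φ is true.
  9 (successors {9}): φ is true.
For instance, at 5:
  At 5: Box (s and p) requires s and p at every successor {0, 3, 5, 7}.
    s and p fails at 0, so Box (s and p) is false at 5.
Satisfying worlds: {4, 8, 9}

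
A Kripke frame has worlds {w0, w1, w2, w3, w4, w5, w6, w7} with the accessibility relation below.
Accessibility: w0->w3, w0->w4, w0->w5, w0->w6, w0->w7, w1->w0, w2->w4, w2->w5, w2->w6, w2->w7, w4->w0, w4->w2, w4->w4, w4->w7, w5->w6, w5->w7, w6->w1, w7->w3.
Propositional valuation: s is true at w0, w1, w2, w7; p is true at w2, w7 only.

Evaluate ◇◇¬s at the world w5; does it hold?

Yes

Recall that ◇ψ holds at a world iff ψ holds at some accessible world.
At w5: ◇◇¬s requires ◇¬s at some successor in {w6, w7}.
  ◇¬s holds at w7, so ◇◇¬s is true at w5.
    At w7: ◇¬s requires ¬s at some successor in {w3}.
      ¬s holds at w3, so ◇¬s is true at w7.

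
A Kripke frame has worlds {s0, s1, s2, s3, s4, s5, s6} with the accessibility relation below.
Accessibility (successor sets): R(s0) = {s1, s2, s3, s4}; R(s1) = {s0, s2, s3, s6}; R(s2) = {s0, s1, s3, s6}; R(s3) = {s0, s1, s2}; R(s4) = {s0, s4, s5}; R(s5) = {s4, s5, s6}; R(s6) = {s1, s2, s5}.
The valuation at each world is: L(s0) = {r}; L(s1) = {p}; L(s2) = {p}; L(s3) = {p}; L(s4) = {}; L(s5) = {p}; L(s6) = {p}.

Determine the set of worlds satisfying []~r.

Let φ = []~r. Evaluate φ at each world:
  s0 (successors {s1, s2, s3, s4}): φ is true.
  s1 (successors {s0, s2, s3, s6}): φ is false.
  s2 (successors {s0, s1, s3, s6}): φ is false.
  s3 (successors {s0, s1, s2}): φ is false.
  s4 (successors {s0, s4, s5}): φ is false.
  s5 (successors {s4, s5, s6}): φ is true.
  s6 (successors {s1, s2, s5}): φ is true.
For instance, at s2:
  At s2: []~r requires ~r at every successor {s0, s1, s3, s6}.
    ~r fails at s0, so []~r is false at s2.
Satisfying worlds: {s0, s5, s6}

s0, s5, s6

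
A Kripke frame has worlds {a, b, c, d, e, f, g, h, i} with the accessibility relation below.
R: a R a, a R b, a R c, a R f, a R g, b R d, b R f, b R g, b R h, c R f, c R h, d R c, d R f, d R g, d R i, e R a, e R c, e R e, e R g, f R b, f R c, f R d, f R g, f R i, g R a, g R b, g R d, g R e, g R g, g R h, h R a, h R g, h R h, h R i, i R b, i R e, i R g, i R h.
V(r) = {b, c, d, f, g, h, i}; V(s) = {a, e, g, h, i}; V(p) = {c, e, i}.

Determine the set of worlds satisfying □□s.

Recall that □ψ holds at a world iff ψ holds at every accessible world, and ◇ψ holds iff ψ holds at some accessible world.
Let φ = □□s. Evaluate φ at each world:
  a (successors {a, b, c, f, g}): φ is false.
  b (successors {d, f, g, h}): φ is false.
  c (successors {f, h}): φ is false.
  d (successors {c, f, g, i}): φ is false.
  e (successors {a, c, e, g}): φ is false.
  f (successors {b, c, d, g, i}): φ is false.
  g (successors {a, b, d, e, g, h}): φ is false.
  h (successors {a, g, h, i}): φ is false.
  i (successors {b, e, g, h}): φ is false.
For instance, at e:
  At e: □□s requires □s at every successor {a, c, e, g}.
    □s fails at a, so □□s is false at e.
      At a: □s requires s at every successor {a, b, c, f, g}.
        s fails at b, so □s is false at a.
Satisfying worlds: none.

none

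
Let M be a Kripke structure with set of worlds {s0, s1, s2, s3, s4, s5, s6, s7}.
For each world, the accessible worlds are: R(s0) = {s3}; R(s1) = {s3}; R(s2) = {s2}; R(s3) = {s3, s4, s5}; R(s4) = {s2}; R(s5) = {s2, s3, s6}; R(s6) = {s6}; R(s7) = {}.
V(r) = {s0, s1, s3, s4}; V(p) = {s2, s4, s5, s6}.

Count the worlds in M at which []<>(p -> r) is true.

3

Recall that []ψ holds at a world iff ψ holds at every accessible world, and <>ψ holds iff ψ holds at some accessible world.
Let φ = []<>(p -> r). Evaluate φ at each world:
  s0 (successors {s3}): φ is true.
  s1 (successors {s3}): φ is true.
  s2 (successors {s2}): φ is false.
  s3 (successors {s3, s4, s5}): φ is false.
  s4 (successors {s2}): φ is false.
  s5 (successors {s2, s3, s6}): φ is false.
  s6 (successors {s6}): φ is false.
  s7 (successors ∅): φ is true.
For instance, at s5:
  At s5: []<>(p -> r) requires <>(p -> r) at every successor {s2, s3, s6}.
    <>(p -> r) fails at s2, so []<>(p -> r) is false at s5.
      At s2: <>(p -> r) requires p -> r at some successor in {s2}.
        At s2: p -> r is false.
      So <>(p -> r) is false at s2.
Satisfying worlds: {s0, s1, s7}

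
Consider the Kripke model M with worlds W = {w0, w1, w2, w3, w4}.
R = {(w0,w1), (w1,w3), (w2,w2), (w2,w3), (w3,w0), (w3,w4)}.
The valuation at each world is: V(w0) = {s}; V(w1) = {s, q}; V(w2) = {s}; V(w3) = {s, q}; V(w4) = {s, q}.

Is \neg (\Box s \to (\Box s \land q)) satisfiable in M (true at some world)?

Yes

Let φ = \neg (\Box s \to (\Box s \land q)). Evaluate φ at each world:
  w0 (successors {w1}): φ is true.
  w1 (successors {w3}): φ is false.
  w2 (successors {w2, w3}): φ is true.
  w3 (successors {w0, w4}): φ is false.
  w4 (successors ∅): φ is false.
Detail at w0 (witness):
  At w0: \Box s \to (\Box s \land q) is false, so \neg (\Box s \to (\Box s \land q)) is true.
    At w0: \Box s is true, \Box s \land q is false, so \Box s \to (\Box s \land q) is false.
      At w0: \Box s requires s at every successor {w1}.
        At w1: s is true.
      So \Box s is true at w0.
      At w0: \Box s is true, q is false, so \Box s \land q is false.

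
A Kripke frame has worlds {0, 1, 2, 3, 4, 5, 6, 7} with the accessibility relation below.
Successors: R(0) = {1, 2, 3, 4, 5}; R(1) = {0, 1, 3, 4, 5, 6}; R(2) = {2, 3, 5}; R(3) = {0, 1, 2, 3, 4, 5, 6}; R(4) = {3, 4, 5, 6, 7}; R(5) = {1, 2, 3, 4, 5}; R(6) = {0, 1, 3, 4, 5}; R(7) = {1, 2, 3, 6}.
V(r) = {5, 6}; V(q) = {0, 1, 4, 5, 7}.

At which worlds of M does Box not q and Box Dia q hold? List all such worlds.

Recall that Box ψ holds at a world iff ψ holds at every accessible world, and Dia ψ holds iff ψ holds at some accessible world.
Let φ = Box not q and Box Dia q. Evaluate φ at each world:
  0 (successors {1, 2, 3, 4, 5}): φ is false.
  1 (successors {0, 1, 3, 4, 5, 6}): φ is false.
  2 (successors {2, 3, 5}): φ is false.
  3 (successors {0, 1, 2, 3, 4, 5, 6}): φ is false.
  4 (successors {3, 4, 5, 6, 7}): φ is false.
  5 (successors {1, 2, 3, 4, 5}): φ is false.
  6 (successors {0, 1, 3, 4, 5}): φ is false.
  7 (successors {1, 2, 3, 6}): φ is false.
For instance, at 3:
  At 3: Box not q is false, Box Dia q is true, so Box not q and Box Dia q is false.
    At 3: Box not q requires not q at every successor {0, 1, 2, 3, 4, 5, 6}.
      not q fails at 0, so Box not q is false at 3.
    At 3: Box Dia q requires Dia q at every successor {0, 1, 2, 3, 4, 5, 6}.
      At 0: Dia q is true.
      At 1: Dia q is true.
      At 2: Dia q is true.
      At 3: Dia q is true.
      At 4: Dia q is true.
      At 5: Dia q is true.
      At 6: Dia q is true.
    So Box Dia q is true at 3.
Satisfying worlds: none.

none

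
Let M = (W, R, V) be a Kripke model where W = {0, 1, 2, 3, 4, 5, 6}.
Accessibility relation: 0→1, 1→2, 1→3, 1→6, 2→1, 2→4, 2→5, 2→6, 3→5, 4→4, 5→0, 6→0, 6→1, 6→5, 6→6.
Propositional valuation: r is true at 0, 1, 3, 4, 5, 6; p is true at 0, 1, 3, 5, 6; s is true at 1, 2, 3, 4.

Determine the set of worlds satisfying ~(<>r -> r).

2

Recall that <>ψ holds at a world iff ψ holds at some accessible world.
Let φ = ~(<>r -> r). Evaluate φ at each world:
  0 (successors {1}): φ is false.
  1 (successors {2, 3, 6}): φ is false.
  2 (successors {1, 4, 5, 6}): φ is true.
  3 (successors {5}): φ is false.
  4 (successors {4}): φ is false.
  5 (successors {0}): φ is false.
  6 (successors {0, 1, 5, 6}): φ is false.
For instance, at 2:
  At 2: <>r -> r is false, so ~(<>r -> r) is true.
    At 2: <>r is true, r is false, so <>r -> r is false.
      At 2: <>r requires r at some successor in {1, 4, 5, 6}.
        r holds at 1, so <>r is true at 2.
Satisfying worlds: {2}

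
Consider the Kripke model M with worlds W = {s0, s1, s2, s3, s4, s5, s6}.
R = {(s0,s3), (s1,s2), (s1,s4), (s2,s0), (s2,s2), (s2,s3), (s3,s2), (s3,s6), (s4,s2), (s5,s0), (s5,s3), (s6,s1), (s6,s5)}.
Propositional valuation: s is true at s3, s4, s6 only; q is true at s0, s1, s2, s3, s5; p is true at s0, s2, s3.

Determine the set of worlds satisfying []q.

Let φ = []q. Evaluate φ at each world:
  s0 (successors {s3}): φ is true.
  s1 (successors {s2, s4}): φ is false.
  s2 (successors {s0, s2, s3}): φ is true.
  s3 (successors {s2, s6}): φ is false.
  s4 (successors {s2}): φ is true.
  s5 (successors {s0, s3}): φ is true.
  s6 (successors {s1, s5}): φ is true.
For instance, at s6:
  At s6: []q requires q at every successor {s1, s5}.
    At s1: q is true.
    At s5: q is true.
  So []q is true at s6.
Satisfying worlds: {s0, s2, s4, s5, s6}

s0, s2, s4, s5, s6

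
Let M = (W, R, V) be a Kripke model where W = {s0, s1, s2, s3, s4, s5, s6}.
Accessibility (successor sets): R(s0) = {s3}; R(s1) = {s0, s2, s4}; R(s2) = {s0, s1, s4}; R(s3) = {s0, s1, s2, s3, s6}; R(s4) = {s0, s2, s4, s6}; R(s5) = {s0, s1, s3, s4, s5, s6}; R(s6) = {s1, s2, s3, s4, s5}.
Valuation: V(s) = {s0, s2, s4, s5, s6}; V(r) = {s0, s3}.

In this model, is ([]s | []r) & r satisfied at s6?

Recall that []ψ holds at a world iff ψ holds at every accessible world, and <>ψ holds iff ψ holds at some accessible world.
At s6: []s | []r is false, r is false, so ([]s | []r) & r is false.
  At s6: []s is false, []r is false, so []s | []r is false.
    At s6: []s requires s at every successor {s1, s2, s3, s4, s5}.
      s fails at s1, so []s is false at s6.
    At s6: []r requires r at every successor {s1, s2, s3, s4, s5}.
      r fails at s1, so []r is false at s6.

No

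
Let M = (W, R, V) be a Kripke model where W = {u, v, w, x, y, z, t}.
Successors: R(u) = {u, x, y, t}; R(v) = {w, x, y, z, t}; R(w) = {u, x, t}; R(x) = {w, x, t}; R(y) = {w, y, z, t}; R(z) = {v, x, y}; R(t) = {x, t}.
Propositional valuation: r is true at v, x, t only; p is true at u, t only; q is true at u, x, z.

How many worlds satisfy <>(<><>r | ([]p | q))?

7

Recall that []ψ holds at a world iff ψ holds at every accessible world, and <>ψ holds iff ψ holds at some accessible world.
Let φ = <>(<><>r | ([]p | q)). Evaluate φ at each world:
  u (successors {u, x, y, t}): φ is true.
  v (successors {w, x, y, z, t}): φ is true.
  w (successors {u, x, t}): φ is true.
  x (successors {w, x, t}): φ is true.
  y (successors {w, y, z, t}): φ is true.
  z (successors {v, x, y}): φ is true.
  t (successors {x, t}): φ is true.
For instance, at z:
  At z: <>(<><>r | ([]p | q)) requires <><>r | ([]p | q) at some successor in {v, x, y}.
    <><>r | ([]p | q) holds at v, so <>(<><>r | ([]p | q)) is true at z.
      At v: <><>r is true, []p | q is false, so <><>r | ([]p | q) is true.
Satisfying worlds: {u, v, w, x, y, z, t}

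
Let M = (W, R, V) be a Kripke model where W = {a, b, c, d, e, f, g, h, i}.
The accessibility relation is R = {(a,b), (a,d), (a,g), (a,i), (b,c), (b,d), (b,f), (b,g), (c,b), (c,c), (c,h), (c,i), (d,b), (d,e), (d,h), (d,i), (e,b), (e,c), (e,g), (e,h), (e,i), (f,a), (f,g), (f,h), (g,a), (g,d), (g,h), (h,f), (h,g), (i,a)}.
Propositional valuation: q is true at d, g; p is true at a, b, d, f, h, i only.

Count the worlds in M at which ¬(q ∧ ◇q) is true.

Recall that ◇ψ holds at a world iff ψ holds at some accessible world.
Let φ = ¬(q ∧ ◇q). Evaluate φ at each world:
  a (successors {b, d, g, i}): φ is true.
  b (successors {c, d, f, g}): φ is true.
  c (successors {b, c, h, i}): φ is true.
  d (successors {b, e, h, i}): φ is true.
  e (successors {b, c, g, h, i}): φ is true.
  f (successors {a, g, h}): φ is true.
  g (successors {a, d, h}): φ is false.
  h (successors {f, g}): φ is true.
  i (successors {a}): φ is true.
For instance, at a:
  At a: q ∧ ◇q is false, so ¬(q ∧ ◇q) is true.
    At a: q is false, ◇q is true, so q ∧ ◇q is false.
      At a: ◇q requires q at some successor in {b, d, g, i}.
        q holds at d, so ◇q is true at a.
Satisfying worlds: {a, b, c, d, e, f, h, i}

8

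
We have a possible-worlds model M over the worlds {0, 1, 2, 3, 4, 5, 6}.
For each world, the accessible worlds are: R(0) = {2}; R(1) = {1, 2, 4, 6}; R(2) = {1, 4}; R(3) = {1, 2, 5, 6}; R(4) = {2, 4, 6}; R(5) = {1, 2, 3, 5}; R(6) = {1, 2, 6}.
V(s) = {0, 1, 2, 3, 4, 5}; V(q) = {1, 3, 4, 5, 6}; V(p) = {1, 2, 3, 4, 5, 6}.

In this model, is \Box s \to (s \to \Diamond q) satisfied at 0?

At 0: \Box s is true, s \to \Diamond q is false, so \Box s \to (s \to \Diamond q) is false.
  At 0: \Box s requires s at every successor {2}.
    At 2: s is true.
  So \Box s is true at 0.
  At 0: s is true, \Diamond q is false, so s \to \Diamond q is false.
    At 0: \Diamond q requires q at some successor in {2}.
      At 2: q is false.
    So \Diamond q is false at 0.

No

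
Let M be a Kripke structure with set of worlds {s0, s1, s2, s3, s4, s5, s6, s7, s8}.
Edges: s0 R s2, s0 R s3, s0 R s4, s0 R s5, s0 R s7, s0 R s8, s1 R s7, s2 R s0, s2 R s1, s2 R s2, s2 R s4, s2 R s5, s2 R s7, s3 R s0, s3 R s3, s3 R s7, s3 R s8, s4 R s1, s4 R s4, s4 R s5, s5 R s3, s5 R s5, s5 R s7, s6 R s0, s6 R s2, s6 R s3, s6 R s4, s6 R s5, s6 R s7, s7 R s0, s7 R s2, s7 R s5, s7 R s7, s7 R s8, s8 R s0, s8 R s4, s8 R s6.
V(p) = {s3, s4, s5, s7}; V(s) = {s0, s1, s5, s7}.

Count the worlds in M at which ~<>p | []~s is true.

0

Recall that []ψ holds at a world iff ψ holds at every accessible world, and <>ψ holds iff ψ holds at some accessible world.
Let φ = ~<>p | []~s. Evaluate φ at each world:
  s0 (successors {s2, s3, s4, s5, s7, s8}): φ is false.
  s1 (successors {s7}): φ is false.
  s2 (successors {s0, s1, s2, s4, s5, s7}): φ is false.
  s3 (successors {s0, s3, s7, s8}): φ is false.
  s4 (successors {s1, s4, s5}): φ is false.
  s5 (successors {s3, s5, s7}): φ is false.
  s6 (successors {s0, s2, s3, s4, s5, s7}): φ is false.
  s7 (successors {s0, s2, s5, s7, s8}): φ is false.
  s8 (successors {s0, s4, s6}): φ is false.
For instance, at s2:
  At s2: ~<>p is false, []~s is false, so ~<>p | []~s is false.
    At s2: <>p is true, so ~<>p is false.
      At s2: <>p requires p at some successor in {s0, s1, s2, s4, s5, s7}.
        p holds at s4, so <>p is true at s2.
    At s2: []~s requires ~s at every successor {s0, s1, s2, s4, s5, s7}.
      ~s fails at s0, so []~s is false at s2.
Satisfying worlds: none.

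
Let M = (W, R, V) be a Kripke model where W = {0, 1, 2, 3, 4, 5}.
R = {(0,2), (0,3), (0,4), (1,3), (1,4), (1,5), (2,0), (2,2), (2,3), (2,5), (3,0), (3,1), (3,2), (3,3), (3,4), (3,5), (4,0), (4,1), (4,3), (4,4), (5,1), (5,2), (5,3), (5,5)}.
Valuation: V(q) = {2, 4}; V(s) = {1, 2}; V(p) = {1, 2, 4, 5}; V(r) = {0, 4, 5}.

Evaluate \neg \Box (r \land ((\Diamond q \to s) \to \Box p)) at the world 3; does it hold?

Recall that \Box ψ holds at a world iff ψ holds at every accessible world, and \Diamond ψ holds iff ψ holds at some accessible world.
At 3: \Box (r \land ((\Diamond q \to s) \to \Box p)) is false, so \neg \Box (r \land ((\Diamond q \to s) \to \Box p)) is true.
  At 3: \Box (r \land ((\Diamond q \to s) \to \Box p)) requires r \land ((\Diamond q \to s) \to \Box p) at every successor {0, 1, 2, 3, 4, 5}.
    r \land ((\Diamond q \to s) \to \Box p) fails at 1, so \Box (r \land ((\Diamond q \to s) \to \Box p)) is false at 3.
      At 1: r is false, (\Diamond q \to s) \to \Box p is false, so r \land ((\Diamond q \to s) \to \Box p) is false.

Yes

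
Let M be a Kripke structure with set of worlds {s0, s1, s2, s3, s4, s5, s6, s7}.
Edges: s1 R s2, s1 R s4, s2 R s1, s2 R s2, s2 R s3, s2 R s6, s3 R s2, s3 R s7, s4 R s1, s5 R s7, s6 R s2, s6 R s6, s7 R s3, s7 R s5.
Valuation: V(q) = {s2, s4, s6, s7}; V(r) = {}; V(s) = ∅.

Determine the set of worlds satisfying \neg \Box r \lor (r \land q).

s1, s2, s3, s4, s5, s6, s7

Let φ = \neg \Box r \lor (r \land q). Evaluate φ at each world:
  s0 (successors ∅): φ is false.
  s1 (successors {s2, s4}): φ is true.
  s2 (successors {s1, s2, s3, s6}): φ is true.
  s3 (successors {s2, s7}): φ is true.
  s4 (successors {s1}): φ is true.
  s5 (successors {s7}): φ is true.
  s6 (successors {s2, s6}): φ is true.
  s7 (successors {s3, s5}): φ is true.
For instance, at s3:
  At s3: \neg \Box r is true, r \land q is false, so \neg \Box r \lor (r \land q) is true.
    At s3: \Box r is false, so \neg \Box r is true.
      At s3: \Box r requires r at every successor {s2, s7}.
        r fails at s2, so \Box r is false at s3.
Satisfying worlds: {s1, s2, s3, s4, s5, s6, s7}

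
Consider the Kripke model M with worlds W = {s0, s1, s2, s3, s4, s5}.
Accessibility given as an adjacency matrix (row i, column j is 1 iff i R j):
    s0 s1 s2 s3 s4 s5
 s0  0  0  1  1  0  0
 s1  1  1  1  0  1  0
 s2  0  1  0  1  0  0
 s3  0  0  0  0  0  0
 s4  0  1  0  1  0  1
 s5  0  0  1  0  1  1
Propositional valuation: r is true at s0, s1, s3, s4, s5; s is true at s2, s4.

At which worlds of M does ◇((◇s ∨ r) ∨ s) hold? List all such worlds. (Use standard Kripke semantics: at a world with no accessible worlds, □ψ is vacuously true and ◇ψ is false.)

Let φ = ◇((◇s ∨ r) ∨ s). Evaluate φ at each world:
  s0 (successors {s2, s3}): φ is true.
  s1 (successors {s0, s1, s2, s4}): φ is true.
  s2 (successors {s1, s3}): φ is true.
  s3 (successors ∅): φ is false.
  s4 (successors {s1, s3, s5}): φ is true.
  s5 (successors {s2, s4, s5}): φ is true.
For instance, at s4:
  At s4: ◇((◇s ∨ r) ∨ s) requires (◇s ∨ r) ∨ s at some successor in {s1, s3, s5}.
    (◇s ∨ r) ∨ s holds at s1, so ◇((◇s ∨ r) ∨ s) is true at s4.
      At s1: ◇s ∨ r is true, s is false, so (◇s ∨ r) ∨ s is true.
Satisfying worlds: {s0, s1, s2, s4, s5}

s0, s1, s2, s4, s5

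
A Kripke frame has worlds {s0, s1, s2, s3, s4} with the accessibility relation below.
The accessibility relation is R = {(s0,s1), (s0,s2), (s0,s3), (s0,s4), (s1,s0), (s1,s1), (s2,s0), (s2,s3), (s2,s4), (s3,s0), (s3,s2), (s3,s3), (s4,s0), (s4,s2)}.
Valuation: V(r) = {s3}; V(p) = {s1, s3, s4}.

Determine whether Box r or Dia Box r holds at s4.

At s4: Box r is false, Dia Box r is false, so Box r or Dia Box r is false.
  At s4: Box r requires r at every successor {s0, s2}.
    r fails at s0, so Box r is false at s4.
  At s4: Dia Box r requires Box r at some successor in {s0, s2}.
    At s0: Box r is false.
    At s2: Box r is false.
  So Dia Box r is false at s4.

No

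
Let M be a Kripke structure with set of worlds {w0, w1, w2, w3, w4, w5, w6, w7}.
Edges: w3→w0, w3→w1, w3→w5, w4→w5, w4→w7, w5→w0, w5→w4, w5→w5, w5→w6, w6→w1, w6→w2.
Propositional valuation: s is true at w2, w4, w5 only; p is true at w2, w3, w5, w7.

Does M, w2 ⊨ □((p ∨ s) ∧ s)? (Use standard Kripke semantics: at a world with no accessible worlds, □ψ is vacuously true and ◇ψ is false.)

Yes

Recall that □ψ holds at a world iff ψ holds at every accessible world, and ◇ψ holds iff ψ holds at some accessible world.
At w2: no accessible worlds, so □((p ∨ s) ∧ s) holds vacuously.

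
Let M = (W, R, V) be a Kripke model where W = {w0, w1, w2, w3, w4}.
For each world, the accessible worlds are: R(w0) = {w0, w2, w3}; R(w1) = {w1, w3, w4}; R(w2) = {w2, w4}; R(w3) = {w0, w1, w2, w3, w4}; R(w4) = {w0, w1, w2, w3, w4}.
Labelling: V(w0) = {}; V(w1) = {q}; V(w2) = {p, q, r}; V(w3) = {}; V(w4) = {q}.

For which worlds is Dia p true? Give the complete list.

w0, w2, w3, w4

Recall that Dia ψ holds at a world iff ψ holds at some accessible world.
Let φ = Dia p. Evaluate φ at each world:
  w0 (successors {w0, w2, w3}): φ is true.
  w1 (successors {w1, w3, w4}): φ is false.
  w2 (successors {w2, w4}): φ is true.
  w3 (successors {w0, w1, w2, w3, w4}): φ is true.
  w4 (successors {w0, w1, w2, w3, w4}): φ is true.
For instance, at w2:
  At w2: Dia p requires p at some successor in {w2, w4}.
    p holds at w2, so Dia p is true at w2.
Satisfying worlds: {w0, w2, w3, w4}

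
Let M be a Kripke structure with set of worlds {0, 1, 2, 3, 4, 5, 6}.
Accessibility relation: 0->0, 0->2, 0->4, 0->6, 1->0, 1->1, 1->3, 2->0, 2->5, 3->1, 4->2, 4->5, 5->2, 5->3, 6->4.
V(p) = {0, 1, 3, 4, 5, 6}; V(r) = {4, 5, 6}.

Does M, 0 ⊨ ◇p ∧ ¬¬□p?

No

At 0: ◇p is true, ¬¬□p is false, so ◇p ∧ ¬¬□p is false.
  At 0: ◇p requires p at some successor in {0, 2, 4, 6}.
    p holds at 0, so ◇p is true at 0.
  At 0: ¬□p is true, so ¬¬□p is false.
    At 0: □p is false, so ¬□p is true.
      At 0: □p requires p at every successor {0, 2, 4, 6}.
        p fails at 2, so □p is false at 0.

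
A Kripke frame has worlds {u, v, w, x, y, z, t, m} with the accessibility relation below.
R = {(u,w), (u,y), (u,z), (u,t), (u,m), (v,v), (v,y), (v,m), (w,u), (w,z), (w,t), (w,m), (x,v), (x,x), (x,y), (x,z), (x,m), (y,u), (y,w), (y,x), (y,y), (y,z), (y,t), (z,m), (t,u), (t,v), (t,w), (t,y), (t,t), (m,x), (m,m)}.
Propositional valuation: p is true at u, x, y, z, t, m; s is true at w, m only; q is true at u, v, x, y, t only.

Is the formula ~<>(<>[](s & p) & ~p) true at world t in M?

No

At t: <>(<>[](s & p) & ~p) is true, so ~<>(<>[](s & p) & ~p) is false.
  At t: <>(<>[](s & p) & ~p) requires <>[](s & p) & ~p at some successor in {u, v, w, y, t}.
    <>[](s & p) & ~p holds at w, so <>(<>[](s & p) & ~p) is true at t.
      At w: <>[](s & p) is true, ~p is true, so <>[](s & p) & ~p is true.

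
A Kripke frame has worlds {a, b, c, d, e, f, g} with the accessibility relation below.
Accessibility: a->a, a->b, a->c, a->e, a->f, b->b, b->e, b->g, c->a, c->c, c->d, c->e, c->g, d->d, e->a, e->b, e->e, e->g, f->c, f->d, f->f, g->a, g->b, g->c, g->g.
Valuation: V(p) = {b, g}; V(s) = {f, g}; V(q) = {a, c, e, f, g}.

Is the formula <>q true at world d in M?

No

At d: <>q requires q at some successor in {d}.
  At d: q is false.
So <>q is false at d.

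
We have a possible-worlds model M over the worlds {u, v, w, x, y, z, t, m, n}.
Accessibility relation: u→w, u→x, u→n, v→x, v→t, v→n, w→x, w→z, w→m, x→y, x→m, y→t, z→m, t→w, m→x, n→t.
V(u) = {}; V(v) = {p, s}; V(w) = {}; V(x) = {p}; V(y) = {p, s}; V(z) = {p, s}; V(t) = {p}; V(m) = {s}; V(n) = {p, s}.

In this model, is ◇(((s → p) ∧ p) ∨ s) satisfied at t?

No

At t: ◇(((s → p) ∧ p) ∨ s) requires ((s → p) ∧ p) ∨ s at some successor in {w}.
  At w: ((s → p) ∧ p) ∨ s is false.
So ◇(((s → p) ∧ p) ∨ s) is false at t.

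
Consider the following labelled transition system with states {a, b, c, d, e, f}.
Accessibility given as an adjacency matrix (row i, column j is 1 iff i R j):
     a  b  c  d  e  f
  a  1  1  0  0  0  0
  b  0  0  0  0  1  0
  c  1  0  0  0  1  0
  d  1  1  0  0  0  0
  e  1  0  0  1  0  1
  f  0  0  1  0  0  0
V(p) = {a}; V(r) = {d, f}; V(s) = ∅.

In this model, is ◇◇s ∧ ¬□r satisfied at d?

At d: ◇◇s is false, ¬□r is true, so ◇◇s ∧ ¬□r is false.
  At d: ◇◇s requires ◇s at some successor in {a, b}.
    At a: ◇s is false.
    At b: ◇s is false.
  So ◇◇s is false at d.
  At d: □r is false, so ¬□r is true.
    At d: □r requires r at every successor {a, b}.
      r fails at a, so □r is false at d.

No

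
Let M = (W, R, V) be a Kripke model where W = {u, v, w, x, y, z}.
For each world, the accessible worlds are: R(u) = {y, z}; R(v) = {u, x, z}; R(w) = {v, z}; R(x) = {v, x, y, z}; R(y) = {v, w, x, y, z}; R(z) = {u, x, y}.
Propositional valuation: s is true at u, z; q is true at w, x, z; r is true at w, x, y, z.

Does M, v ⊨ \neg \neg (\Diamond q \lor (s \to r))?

At v: \neg (\Diamond q \lor (s \to r)) is false, so \neg \neg (\Diamond q \lor (s \to r)) is true.
  At v: \Diamond q \lor (s \to r) is true, so \neg (\Diamond q \lor (s \to r)) is false.
    At v: \Diamond q is true, s \to r is true, so \Diamond q \lor (s \to r) is true.
      At v: \Diamond q requires q at some successor in {u, x, z}.
        q holds at x, so \Diamond q is true at v.

Yes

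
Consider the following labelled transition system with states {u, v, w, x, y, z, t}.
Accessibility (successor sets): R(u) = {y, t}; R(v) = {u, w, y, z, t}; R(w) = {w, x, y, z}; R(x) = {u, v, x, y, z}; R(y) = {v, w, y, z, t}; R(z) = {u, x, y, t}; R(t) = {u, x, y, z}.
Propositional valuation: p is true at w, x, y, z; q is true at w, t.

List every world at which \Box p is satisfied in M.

Let φ = \Box p. Evaluate φ at each world:
  u (successors {y, t}): φ is false.
  v (successors {u, w, y, z, t}): φ is false.
  w (successors {w, x, y, z}): φ is true.
  x (successors {u, v, x, y, z}): φ is false.
  y (successors {v, w, y, z, t}): φ is false.
  z (successors {u, x, y, t}): φ is false.
  t (successors {u, x, y, z}): φ is false.
For instance, at u:
  At u: \Box p requires p at every successor {y, t}.
    p fails at t, so \Box p is false at u.
Satisfying worlds: {w}

w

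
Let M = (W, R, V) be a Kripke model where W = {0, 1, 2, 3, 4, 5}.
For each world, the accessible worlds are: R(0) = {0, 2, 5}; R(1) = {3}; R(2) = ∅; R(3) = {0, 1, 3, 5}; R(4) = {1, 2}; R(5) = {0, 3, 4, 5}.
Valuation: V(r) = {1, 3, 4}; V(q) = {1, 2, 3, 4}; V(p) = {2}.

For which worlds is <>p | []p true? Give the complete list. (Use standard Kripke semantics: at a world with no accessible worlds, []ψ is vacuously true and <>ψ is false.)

0, 2, 4

Recall that []ψ holds at a world iff ψ holds at every accessible world, and <>ψ holds iff ψ holds at some accessible world.
Let φ = <>p | []p. Evaluate φ at each world:
  0 (successors {0, 2, 5}): φ is true.
  1 (successors {3}): φ is false.
  2 (successors ∅): φ is true.
  3 (successors {0, 1, 3, 5}): φ is false.
  4 (successors {1, 2}): φ is true.
  5 (successors {0, 3, 4, 5}): φ is false.
For instance, at 3:
  At 3: <>p is false, []p is false, so <>p | []p is false.
    At 3: <>p requires p at some successor in {0, 1, 3, 5}.
      At 0: p is false.
      At 1: p is false.
      At 3: p is false.
      At 5: p is false.
    So <>p is false at 3.
    At 3: []p requires p at every successor {0, 1, 3, 5}.
      p fails at 0, so []p is false at 3.
Satisfying worlds: {0, 2, 4}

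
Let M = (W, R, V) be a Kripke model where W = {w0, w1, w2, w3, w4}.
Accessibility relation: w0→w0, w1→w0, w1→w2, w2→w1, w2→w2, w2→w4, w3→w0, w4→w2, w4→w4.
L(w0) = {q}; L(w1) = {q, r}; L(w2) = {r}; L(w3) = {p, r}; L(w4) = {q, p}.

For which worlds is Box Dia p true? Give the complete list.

w4

Recall that Box ψ holds at a world iff ψ holds at every accessible world, and Dia ψ holds iff ψ holds at some accessible world.
Let φ = Box Dia p. Evaluate φ at each world:
  w0 (successors {w0}): φ is false.
  w1 (successors {w0, w2}): φ is false.
  w2 (successors {w1, w2, w4}): φ is false.
  w3 (successors {w0}): φ is false.
  w4 (successors {w2, w4}): φ is true.
For instance, at w1:
  At w1: Box Dia p requires Dia p at every successor {w0, w2}.
    Dia p fails at w0, so Box Dia p is false at w1.
      At w0: Dia p requires p at some successor in {w0}.
        At w0: p is false.
      So Dia p is false at w0.
Satisfying worlds: {w4}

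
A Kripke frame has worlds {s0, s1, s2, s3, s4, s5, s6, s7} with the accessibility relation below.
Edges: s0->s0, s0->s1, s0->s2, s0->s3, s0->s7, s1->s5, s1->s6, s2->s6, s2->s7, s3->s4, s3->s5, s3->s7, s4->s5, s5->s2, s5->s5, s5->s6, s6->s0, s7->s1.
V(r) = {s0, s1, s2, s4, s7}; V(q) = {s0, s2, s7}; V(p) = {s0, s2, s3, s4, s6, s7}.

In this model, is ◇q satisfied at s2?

Yes

At s2: ◇q requires q at some successor in {s6, s7}.
  q holds at s7, so ◇q is true at s2.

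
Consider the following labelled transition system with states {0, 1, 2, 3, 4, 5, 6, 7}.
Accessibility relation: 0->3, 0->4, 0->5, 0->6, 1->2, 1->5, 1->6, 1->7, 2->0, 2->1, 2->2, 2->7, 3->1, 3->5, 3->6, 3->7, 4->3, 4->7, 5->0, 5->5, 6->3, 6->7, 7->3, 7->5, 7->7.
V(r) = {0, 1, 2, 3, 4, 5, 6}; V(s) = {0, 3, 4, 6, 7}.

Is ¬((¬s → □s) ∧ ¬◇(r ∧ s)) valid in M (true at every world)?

Yes

Let φ = ¬((¬s → □s) ∧ ¬◇(r ∧ s)). Evaluate φ at each world:
  0 (successors {3, 4, 5, 6}): φ is true.
  1 (successors {2, 5, 6, 7}): φ is true.
  2 (successors {0, 1, 2, 7}): φ is true.
  3 (successors {1, 5, 6, 7}): φ is true.
  4 (successors {3, 7}): φ is true.
  5 (successors {0, 5}): φ is true.
  6 (successors {3, 7}): φ is true.
  7 (successors {3, 5, 7}): φ is true.
For instance, at 2:
  At 2: (¬s → □s) ∧ ¬◇(r ∧ s) is false, so ¬((¬s → □s) ∧ ¬◇(r ∧ s)) is true.
    At 2: ¬s → □s is false, ¬◇(r ∧ s) is false, so (¬s → □s) ∧ ¬◇(r ∧ s) is false.
      At 2: ¬s is true, □s is false, so ¬s → □s is false.
      At 2: ◇(r ∧ s) is true, so ¬◇(r ∧ s) is false.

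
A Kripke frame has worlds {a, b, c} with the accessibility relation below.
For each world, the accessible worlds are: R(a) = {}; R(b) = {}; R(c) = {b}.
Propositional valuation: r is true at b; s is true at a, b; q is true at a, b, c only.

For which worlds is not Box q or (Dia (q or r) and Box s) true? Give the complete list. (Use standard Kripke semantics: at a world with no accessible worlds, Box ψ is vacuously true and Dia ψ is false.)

Let φ = not Box q or (Dia (q or r) and Box s). Evaluate φ at each world:
  a (successors ∅): φ is false.
  b (successors ∅): φ is false.
  c (successors {b}): φ is true.
For instance, at c:
  At c: not Box q is false, Dia (q or r) and Box s is true, so not Box q or (Dia (q or r) and Box s) is true.
    At c: Box q is true, so not Box q is false.
      At c: Box q requires q at every successor {b}.
        At b: q is true.
      So Box q is true at c.
    At c: Dia (q or r) is true, Box s is true, so Dia (q or r) and Box s is true.
      At c: Dia (q or r) requires q or r at some successor in {b}.
        q or r holds at b, so Dia (q or r) is true at c.
      At c: Box s requires s at every successor {b}.
        At b: s is true.
      So Box s is true at c.
Satisfying worlds: {c}

c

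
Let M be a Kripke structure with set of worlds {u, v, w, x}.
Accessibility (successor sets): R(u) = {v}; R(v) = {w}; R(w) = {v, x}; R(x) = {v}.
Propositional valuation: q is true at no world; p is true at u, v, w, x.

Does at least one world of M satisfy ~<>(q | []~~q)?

Let φ = ~<>(q | []~~q). Evaluate φ at each world:
  u (successors {v}): φ is true.
  v (successors {w}): φ is true.
  w (successors {v, x}): φ is true.
  x (successors {v}): φ is true.
Detail at u (witness):
  At u: <>(q | []~~q) is false, so ~<>(q | []~~q) is true.
    At u: <>(q | []~~q) requires q | []~~q at some successor in {v}.
      At v: q | []~~q is false.
    So <>(q | []~~q) is false at u.

Yes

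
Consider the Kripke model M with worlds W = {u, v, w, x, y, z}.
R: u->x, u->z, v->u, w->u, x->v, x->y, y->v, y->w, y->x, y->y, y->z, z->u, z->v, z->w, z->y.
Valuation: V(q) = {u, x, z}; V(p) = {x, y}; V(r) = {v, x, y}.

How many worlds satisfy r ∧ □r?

Let φ = r ∧ □r. Evaluate φ at each world:
  u (successors {x, z}): φ is false.
  v (successors {u}): φ is false.
  w (successors {u}): φ is false.
  x (successors {v, y}): φ is true.
  y (successors {v, w, x, y, z}): φ is false.
  z (successors {u, v, w, y}): φ is false.
For instance, at y:
  At y: r is true, □r is false, so r ∧ □r is false.
    At y: □r requires r at every successor {v, w, x, y, z}.
      r fails at w, so □r is false at y.
Satisfying worlds: {x}

1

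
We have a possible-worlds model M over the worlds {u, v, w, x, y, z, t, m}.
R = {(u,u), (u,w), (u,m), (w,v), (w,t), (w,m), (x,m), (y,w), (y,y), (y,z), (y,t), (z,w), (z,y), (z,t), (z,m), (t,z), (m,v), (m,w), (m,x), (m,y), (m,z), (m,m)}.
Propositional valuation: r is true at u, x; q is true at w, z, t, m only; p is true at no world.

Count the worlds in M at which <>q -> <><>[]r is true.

Recall that []ψ holds at a world iff ψ holds at every accessible world, and <>ψ holds iff ψ holds at some accessible world.
Let φ = <>q -> <><>[]r. Evaluate φ at each world:
  u (successors {u, w, m}): φ is true.
  v (successors ∅): φ is true.
  w (successors {v, t, m}): φ is true.
  x (successors {m}): φ is true.
  y (successors {w, y, z, t}): φ is true.
  z (successors {w, y, t, m}): φ is true.
  t (successors {z}): φ is false.
  m (successors {v, w, x, y, z, m}): φ is true.
For instance, at w:
  At w: <>q is true, <><>[]r is true, so <>q -> <><>[]r is true.
    At w: <>q requires q at some successor in {v, t, m}.
      q holds at t, so <>q is true at w.
    At w: <><>[]r requires <>[]r at some successor in {v, t, m}.
      <>[]r holds at m, so <><>[]r is true at w.
Satisfying worlds: {u, v, w, x, y, z, m}

7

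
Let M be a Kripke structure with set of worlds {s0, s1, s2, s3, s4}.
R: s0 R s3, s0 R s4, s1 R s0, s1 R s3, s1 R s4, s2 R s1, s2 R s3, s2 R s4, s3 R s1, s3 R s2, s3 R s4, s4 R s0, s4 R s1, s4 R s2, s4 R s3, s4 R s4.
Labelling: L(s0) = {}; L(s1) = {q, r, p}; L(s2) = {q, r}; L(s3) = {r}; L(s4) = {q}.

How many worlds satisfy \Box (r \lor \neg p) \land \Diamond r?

5

Let φ = \Box (r \lor \neg p) \land \Diamond r. Evaluate φ at each world:
  s0 (successors {s3, s4}): φ is true.
  s1 (successors {s0, s3, s4}): φ is true.
  s2 (successors {s1, s3, s4}): φ is true.
  s3 (successors {s1, s2, s4}): φ is true.
  s4 (successors {s0, s1, s2, s3, s4}): φ is true.
For instance, at s0:
  At s0: \Box (r \lor \neg p) is true, \Diamond r is true, so \Box (r \lor \neg p) \land \Diamond r is true.
    At s0: \Box (r \lor \neg p) requires r \lor \neg p at every successor {s3, s4}.
      At s3: r \lor \neg p is true.
      At s4: r \lor \neg p is true.
    So \Box (r \lor \neg p) is true at s0.
    At s0: \Diamond r requires r at some successor in {s3, s4}.
      r holds at s3, so \Diamond r is true at s0.
Satisfying worlds: {s0, s1, s2, s3, s4}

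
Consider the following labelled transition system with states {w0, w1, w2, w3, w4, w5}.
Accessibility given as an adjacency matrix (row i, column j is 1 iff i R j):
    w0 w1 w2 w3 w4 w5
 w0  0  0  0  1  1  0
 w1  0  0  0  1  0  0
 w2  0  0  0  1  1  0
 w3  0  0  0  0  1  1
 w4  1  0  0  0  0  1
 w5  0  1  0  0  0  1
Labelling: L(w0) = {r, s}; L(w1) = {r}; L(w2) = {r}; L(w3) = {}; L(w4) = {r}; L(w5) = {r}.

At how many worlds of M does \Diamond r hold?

Let φ = \Diamond r. Evaluate φ at each world:
  w0 (successors {w3, w4}): φ is true.
  w1 (successors {w3}): φ is false.
  w2 (successors {w3, w4}): φ is true.
  w3 (successors {w4, w5}): φ is true.
  w4 (successors {w0, w5}): φ is true.
  w5 (successors {w1, w5}): φ is true.
For instance, at w2:
  At w2: \Diamond r requires r at some successor in {w3, w4}.
    r holds at w4, so \Diamond r is true at w2.
Satisfying worlds: {w0, w2, w3, w4, w5}

5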